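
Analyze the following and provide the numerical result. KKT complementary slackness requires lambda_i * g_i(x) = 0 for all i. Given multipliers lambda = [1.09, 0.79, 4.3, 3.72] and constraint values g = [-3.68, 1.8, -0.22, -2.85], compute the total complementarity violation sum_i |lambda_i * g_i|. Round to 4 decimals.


KKT complementary slackness check:
lambda_1 * g_1 = 1.09 * -3.68 = -4.0112
lambda_2 * g_2 = 0.79 * 1.8 = 1.422
lambda_3 * g_3 = 4.3 * -0.22 = -0.946
lambda_4 * g_4 = 3.72 * -2.85 = -10.602
Total violation = 4.0112 + 1.422 + 0.946 + 10.602 = 16.9812


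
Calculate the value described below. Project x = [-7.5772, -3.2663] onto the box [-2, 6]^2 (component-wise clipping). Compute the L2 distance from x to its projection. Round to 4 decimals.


Project each component onto [-2, 6].
clip(-7.5772) = -2.0, clip(-3.2663) = -2.0
Projection = [-2.0, -2.0]
Squared diffs: [31.1052, 1.6035]
Distance = sqrt(32.7087) = 5.7191


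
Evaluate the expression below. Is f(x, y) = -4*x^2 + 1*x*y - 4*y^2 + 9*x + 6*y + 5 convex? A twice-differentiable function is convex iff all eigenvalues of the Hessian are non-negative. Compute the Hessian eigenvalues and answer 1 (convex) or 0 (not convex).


The Hessian of f(x,y) = -4*x^2 + 1*x*y - 4*y^2 + 9*x + 6*y + 5 is:
H = [[-8, 1], [1, -8]]
Trace = -8 - 8 = -16
Determinant = -8*-8 - (1)^2 = 63
Discriminant = (-16)^2 - 4*63 = 4.0
Eigenvalues: lambda_1 = -9.0, lambda_2 = -7.0
The function is not convex.

0


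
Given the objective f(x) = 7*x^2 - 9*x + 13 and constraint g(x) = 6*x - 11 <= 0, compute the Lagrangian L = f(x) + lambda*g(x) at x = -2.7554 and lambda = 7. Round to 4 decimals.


Step 1: Evaluate f(x).
f(-2.7554) = 7*(-2.7554)^2 - 9*(-2.7554) + 13 = 90.9442
Step 2: Evaluate g(x).
g(-2.7554) = 6*-2.7554 - 11 = -27.5324
Step 3: Compute Lagrangian.
L = 90.9442 + 7*-27.5324 = -101.7826


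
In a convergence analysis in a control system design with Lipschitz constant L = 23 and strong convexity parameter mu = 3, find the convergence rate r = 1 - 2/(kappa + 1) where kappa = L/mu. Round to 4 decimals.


Step 1: Compute the condition number.
kappa = L/mu = 23/3 = 7.6667
Step 2: Compute the convergence rate.
r = 1 - 2/(kappa + 1) = 1 - 2*mu/(L + mu) = (L - mu)/(L + mu) = 20/26 = 0.7692


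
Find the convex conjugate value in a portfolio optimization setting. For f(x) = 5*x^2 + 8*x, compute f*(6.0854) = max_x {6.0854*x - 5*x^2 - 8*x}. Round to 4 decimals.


f*(y) = sup_x {y*x - a*x^2 - b*x} = sup_x {(y-b)*x - a*x^2}
FOC: (y - b) - 2a*x = 0 => x* = (y - b)/(2a)
x* = (6.0854 - 8)/(2*5) = -0.1915
f*(6.0854) = (y-b)^2/(4a) = (6.0854 - 8)^2/(4*5)
= 3.6657/20 = 0.1833


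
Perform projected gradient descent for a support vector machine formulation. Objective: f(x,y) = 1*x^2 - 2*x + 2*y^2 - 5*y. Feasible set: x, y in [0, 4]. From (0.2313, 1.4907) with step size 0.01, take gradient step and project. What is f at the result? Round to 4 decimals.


Step 1: Compute gradient at (0.2313, 1.4907).
grad_x = 2*1*0.2313 - 2 = -1.5374
grad_y = 2*2*1.4907 - 5 = 0.9628
Step 2: Gradient step.
x_raw = 0.2313 - 0.01*-1.5374 = 0.2467
y_raw = 1.4907 - 0.01*0.9628 = 1.4811
Step 3: Project onto [0, 4].
x_proj = clip(0.2467) = 0.2467
y_proj = clip(1.4811) = 1.4811
Step 4: Evaluate f.
f(0.2467, 1.4811) = -3.4507


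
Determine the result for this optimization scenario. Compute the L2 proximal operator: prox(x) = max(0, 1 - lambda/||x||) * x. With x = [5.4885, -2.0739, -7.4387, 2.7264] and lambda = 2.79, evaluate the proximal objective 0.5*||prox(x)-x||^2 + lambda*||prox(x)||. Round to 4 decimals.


Step 1: Compute ||x||.
||x|| = 9.8586
Step 2: Compute scaling factor.
scale = max(0, 1 - 2.79/9.8586) = 0.717
Step 3: prox(x) = [3.9352, -1.487, -5.3335, 1.9548]
||prox(x)|| = 7.0686
Step 4: Proximal objective.
0.5*||prox-x||^2 = 3.8921
lambda*||prox|| = 19.7214
Total = 23.6135


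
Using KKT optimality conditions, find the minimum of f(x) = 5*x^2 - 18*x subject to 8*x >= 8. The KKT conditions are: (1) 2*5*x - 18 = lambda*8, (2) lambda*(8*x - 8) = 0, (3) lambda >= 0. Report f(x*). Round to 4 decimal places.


Step 1: Try lambda = 0 (constraint inactive).
Stationarity: 2*5*x - 18 = 0
x* = 18/(2*5) = 1.8
Check constraint: 8*1.8 = 14.4 >= 8 -- satisfied.
Step 2: Compute optimal value.
f(x*) = 5*1.8^2 - 18*1.8 = -16.2


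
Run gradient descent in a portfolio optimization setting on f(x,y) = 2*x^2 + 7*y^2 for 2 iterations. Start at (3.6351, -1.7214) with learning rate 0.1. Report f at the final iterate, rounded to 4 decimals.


Gradient descent on f(x,y) = 2*x^2 + 7*y^2.
Starting point: (3.6351, -1.7214), alpha = 0.1
Step 1: grad_x = 2*2*3.6351 = 14.5404, grad_y = 2*7*-1.7214 = -24.0996
  x_1 = 3.6351 - 0.1*14.5404 = 2.1811
  y_1 = -1.7214 - 0.1*-24.0996 = 0.6886
Step 2: grad_x = 2*2*2.1811 = 8.7242, grad_y = 2*7*0.6886 = 9.6398
  x_2 = 2.1811 - 0.1*8.7242 = 1.3086
  y_2 = 0.6886 - 0.1*9.6398 = -0.2754
f(1.3086, -0.2754) = 2*1.3086^2 + 7*(-0.2754)^2 = 3.9561


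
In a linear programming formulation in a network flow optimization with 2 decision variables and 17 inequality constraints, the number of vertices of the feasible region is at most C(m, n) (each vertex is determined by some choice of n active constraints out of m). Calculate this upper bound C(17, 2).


Each vertex corresponds to some choice of n active constraints out of m, so the number of vertices is at most C(m, n) = m! / (n!(m-n)!).
m = 17, n = 2
Numerator: 17 * 16
Denominator: 2! = 2
C(17, 2) = 136


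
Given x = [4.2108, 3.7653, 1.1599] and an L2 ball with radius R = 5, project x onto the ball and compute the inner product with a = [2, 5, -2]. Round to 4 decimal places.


Step 1: Compute ||x|| (intermediates to 6 decimals).
||x|| = sqrt(4.2108^2 + 3.7653^2 + 1.1599^2) = 5.766601
Step 2: Project.
Since ||x|| > R, scale = R/||x|| = 5/5.766601 = 0.867062, proj(x) = scale * x
proj(x) = [3.651025, 3.264749, 1.005705]
Step 3: Dot product.
a^T * proj(x) = 2*3.651025 + 5*3.264749 - 2*1.005705 = 21.6144


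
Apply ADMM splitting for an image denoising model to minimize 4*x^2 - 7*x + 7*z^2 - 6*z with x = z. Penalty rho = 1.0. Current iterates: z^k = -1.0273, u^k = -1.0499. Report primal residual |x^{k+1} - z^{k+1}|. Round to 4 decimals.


ADMM iteration with rho = 1.0, z^k = -1.0273, u^k = -1.0499
Step 1: x-update.
Minimize 4*x^2 - 7*x + (1.0/2)*(x + 1.0273 - 1.0499)^2
FOC: (2*4 + 1.0)*x = 7 + 1.0*(-1.0273 + 1.0499)
x^{k+1} = 0.7803
Step 2: z-update.
Minimize 7*z^2 - 6*z + (1.0/2)*(0.7803 - z - 1.0499)^2
FOC: (2*7 + 1.0)*z = 6 + 1.0*(0.7803 - 1.0499)
z^{k+1} = 0.382
Step 3: u-update.
u^{k+1} = -1.0499 + 0.7803 - 0.382 = -0.6516
Step 4: Primal residual = |0.7803 - 0.382| = 0.3983


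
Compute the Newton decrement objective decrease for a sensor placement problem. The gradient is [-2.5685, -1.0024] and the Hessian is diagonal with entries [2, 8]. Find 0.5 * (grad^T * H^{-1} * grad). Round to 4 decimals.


Step 1: H is diagonal, so H^(-1) * g = [-1.2843, -0.1253].
Step 2: g^T H^(-1) g = sum_i g_i^2 / H_ii
  = (-2.5685)^2/2 + (-1.0024)^2/8
  = 3.2986 + 0.1256 = 3.4242
Step 3: Objective decrease = 0.5 * g^T H^(-1) g = 1.7121


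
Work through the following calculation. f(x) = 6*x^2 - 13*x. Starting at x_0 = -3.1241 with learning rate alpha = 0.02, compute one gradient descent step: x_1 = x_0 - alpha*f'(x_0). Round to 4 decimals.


We compute the gradient at x_0 and apply the update.
f'(x) = 12*x - 13
f'(-3.1241) = 12*-3.1241 - 13 = -50.4892
x_1 = -3.1241 - 0.02*-50.4892 = -2.1143


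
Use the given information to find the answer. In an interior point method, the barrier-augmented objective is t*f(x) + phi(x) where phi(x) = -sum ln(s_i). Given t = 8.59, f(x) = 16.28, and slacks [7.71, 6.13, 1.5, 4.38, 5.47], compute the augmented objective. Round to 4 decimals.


Step 1: Compute log-barrier.
ln values: [2.0425, 1.8132, 0.4055, 1.477, 1.6993]
phi = -(2.0425 + 1.8132 + 0.4055 + 1.477 + 1.6993) = -7.4375
Step 2: Compute augmented objective.
t*f(x) = 8.59*16.28 = 139.8452
Total = 139.8452 - 7.4375 = 132.4077


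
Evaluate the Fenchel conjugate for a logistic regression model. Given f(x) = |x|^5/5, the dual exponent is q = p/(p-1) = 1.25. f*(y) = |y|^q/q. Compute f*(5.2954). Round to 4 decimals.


The conjugate exponent q satisfies 1/p + 1/q = 1.
p = 5, so q = 5/(5 - 1) = 1.25
|y|^q = 5.2954^1.25 = 8.0329
f*(5.2954) = 8.0329 / 1.25 = 6.4263


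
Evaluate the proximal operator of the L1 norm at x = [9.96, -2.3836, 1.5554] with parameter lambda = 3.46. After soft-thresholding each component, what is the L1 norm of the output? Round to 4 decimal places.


Soft-thresholding with lambda = 3.46:
prox(9.96) = sign(9.96)*max(|9.96| - 3.46, 0) = 6.5
prox(-2.3836) = sign(-2.3836)*max(|-2.3836| - 3.46, 0) = 0.0
prox(1.5554) = sign(1.5554)*max(|1.5554| - 3.46, 0) = 0.0
prox(x) = [6.5, 0.0, 0.0]
||prox(x)||_1 = 6.5 + 0.0 + 0.0 = 6.5


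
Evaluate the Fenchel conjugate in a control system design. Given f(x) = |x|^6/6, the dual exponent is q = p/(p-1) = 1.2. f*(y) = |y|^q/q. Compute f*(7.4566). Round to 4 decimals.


The conjugate exponent q satisfies 1/p + 1/q = 1.
p = 6, so q = 6/(6 - 1) = 1.2
|y|^q = 7.4566^1.2 = 11.1442
f*(7.4566) = 11.1442 / 1.2 = 9.2868


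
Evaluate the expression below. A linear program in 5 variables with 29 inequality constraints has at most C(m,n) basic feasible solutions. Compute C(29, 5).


Each vertex corresponds to some choice of n active constraints out of m, so the number of vertices is at most C(m, n) = m! / (n!(m-n)!).
m = 29, n = 5
Numerator: 29 * 28 * 27 * 26 * 25
Denominator: 5! = 120
C(29, 5) = 118755


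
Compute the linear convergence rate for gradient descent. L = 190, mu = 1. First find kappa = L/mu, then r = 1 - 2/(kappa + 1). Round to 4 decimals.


Step 1: Compute the condition number.
kappa = L/mu = 190/1 = 190.0
Step 2: Compute the convergence rate.
r = 1 - 2/(kappa + 1) = 1 - 2*mu/(L + mu) = (L - mu)/(L + mu) = 189/191 = 0.9895


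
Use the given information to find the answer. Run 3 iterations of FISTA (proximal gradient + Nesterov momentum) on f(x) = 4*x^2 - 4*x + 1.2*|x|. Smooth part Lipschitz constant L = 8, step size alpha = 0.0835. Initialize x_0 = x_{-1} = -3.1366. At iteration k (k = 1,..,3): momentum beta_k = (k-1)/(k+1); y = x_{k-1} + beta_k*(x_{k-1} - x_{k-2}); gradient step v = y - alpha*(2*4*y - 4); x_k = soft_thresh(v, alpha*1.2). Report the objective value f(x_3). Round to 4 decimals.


FISTA on f(x) = 4*x^2 - 4*x + 1.2*|x|
L = 8, alpha = 0.0835
Iteration 1: beta = 0.0, y = -3.1366 + 0.0*(-3.1366 + 3.1366) = -3.1366
  grad(y) = -29.0928, v = y - alpha*grad = -0.7074
  prox(v) = soft_thresh(-0.7074, 0.1002) = -0.6072
Iteration 2: beta = 0.3333, y = -0.6072 + 0.3333*(-0.6072 + 3.1366) = 0.236
  grad(y) = -2.112, v = y - alpha*grad = 0.4124
  prox(v) = soft_thresh(0.4124, 0.1002) = 0.3122
Iteration 3: beta = 0.5, y = 0.3122 + 0.5*(0.3122 + 0.6072) = 0.7718
  grad(y) = 2.1744, v = y - alpha*grad = 0.5902
  prox(v) = soft_thresh(0.5902, 0.1002) = 0.49
f(x_3) = 4*0.49^2 - 4*0.49 + 1.2*|0.49| = -0.4116


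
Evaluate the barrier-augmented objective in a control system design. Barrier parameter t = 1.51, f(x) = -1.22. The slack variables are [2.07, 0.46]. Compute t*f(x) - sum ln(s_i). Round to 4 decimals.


Step 1: Compute log-barrier.
ln values: [0.7275, -0.7765]
phi = -(0.7275 - 0.7765) = 0.049
Step 2: Compute augmented objective.
t*f(x) = 1.51*-1.22 = -1.8422
Total = -1.8422 + 0.049 = -1.7932


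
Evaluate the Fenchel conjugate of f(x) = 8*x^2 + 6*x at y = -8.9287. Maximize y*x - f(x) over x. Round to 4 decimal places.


f*(y) = sup_x {y*x - a*x^2 - b*x} = sup_x {(y-b)*x - a*x^2}
FOC: (y - b) - 2a*x = 0 => x* = (y - b)/(2a)
x* = (-8.9287 - 6)/(2*8) = -0.933
f*(-8.9287) = (y-b)^2/(4a) = (-8.9287 - 6)^2/(4*8)
= 222.8661/32 = 6.9646


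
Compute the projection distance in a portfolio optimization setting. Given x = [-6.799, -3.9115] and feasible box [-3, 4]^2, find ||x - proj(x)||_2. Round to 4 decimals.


Project each component onto [-3, 4].
clip(-6.799) = -3.0, clip(-3.9115) = -3.0
Projection = [-3.0, -3.0]
Squared diffs: [14.4324, 0.8308]
Distance = sqrt(15.2632) = 3.9068


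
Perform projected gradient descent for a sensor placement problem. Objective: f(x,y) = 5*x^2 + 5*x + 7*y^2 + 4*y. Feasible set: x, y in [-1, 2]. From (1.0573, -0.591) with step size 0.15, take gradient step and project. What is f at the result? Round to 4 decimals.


Step 1: Compute gradient at (1.0573, -0.591).
grad_x = 2*5*1.0573 + 5 = 15.573
grad_y = 2*7*-0.591 + 4 = -4.274
Step 2: Gradient step.
x_raw = 1.0573 - 0.15*15.573 = -1.2787
y_raw = -0.591 - 0.15*-4.274 = 0.0501
Step 3: Project onto [-1, 2].
x_proj = clip(-1.2787) = -1.0
y_proj = clip(0.0501) = 0.0501
Step 4: Evaluate f.
f(-1.0, 0.0501) = 0.218


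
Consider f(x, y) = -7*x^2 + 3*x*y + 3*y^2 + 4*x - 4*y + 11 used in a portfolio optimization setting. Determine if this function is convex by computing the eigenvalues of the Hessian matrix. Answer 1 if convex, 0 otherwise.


The Hessian of f(x,y) = -7*x^2 + 3*x*y + 3*y^2 + 4*x - 4*y + 11 is:
H = [[-14, 3], [3, 6]]
Trace = -14 + 6 = -8
Determinant = -14*6 - (3)^2 = -93
Discriminant = (-8)^2 - 4*-93 = 436.0
Eigenvalues: lambda_1 = -14.4403, lambda_2 = 6.4403
The function is not convex.

0


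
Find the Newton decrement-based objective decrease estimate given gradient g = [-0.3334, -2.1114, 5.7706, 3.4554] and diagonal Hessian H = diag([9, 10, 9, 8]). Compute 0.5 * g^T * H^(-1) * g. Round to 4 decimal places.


Step 1: H is diagonal, so H^(-1) * g = [-0.037, -0.2111, 0.6412, 0.4319].
Step 2: g^T H^(-1) g = sum_i g_i^2 / H_ii
  = (-0.3334)^2/9 + (-2.1114)^2/10 + (5.7706)^2/9 + (3.4554)^2/8
  = 0.0124 + 0.4458 + 3.7 + 1.4925 = 5.6506
Step 3: Objective decrease = 0.5 * g^T H^(-1) g = 2.8253


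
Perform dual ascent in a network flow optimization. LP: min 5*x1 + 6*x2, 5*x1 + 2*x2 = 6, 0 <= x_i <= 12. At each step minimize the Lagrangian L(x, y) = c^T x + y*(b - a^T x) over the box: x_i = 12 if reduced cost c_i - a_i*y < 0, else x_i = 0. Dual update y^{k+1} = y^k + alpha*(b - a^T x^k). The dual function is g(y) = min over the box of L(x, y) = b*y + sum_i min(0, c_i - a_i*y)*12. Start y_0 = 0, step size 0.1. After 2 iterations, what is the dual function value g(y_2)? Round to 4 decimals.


Dual ascent for LP: min 5*x1 + 6*x2, 5*x1 + 2*x2 = 6, 0 <= x_i <= 12
Step 1: y^k = 0.0, reduced costs: (5.0, 6.0)
  x^k = (0.0, 0.0), subgradient = b - a^T x = 6.0
  y^{k+1} = 0.0 + 0.1*6.0 = 0.6
Step 2: y^k = 0.6, reduced costs: (2.0, 4.8)
  x^k = (0.0, 0.0), subgradient = b - a^T x = 6.0
  y^{k+1} = 0.6 + 0.1*6.0 = 1.2
Dual objective at y_2 = 1.2: reduced costs (-1.0, 3.6), box minimizer x = (12.0, 0.0)
g(y_2) = b*y + (c1 - a1*y)*x1 + (c2 - a2*y)*x2 = 6*1.2 + (-1.0)*12.0 + 3.6*0.0 = 7.2 - 12.0 + 0.0 = -4.8


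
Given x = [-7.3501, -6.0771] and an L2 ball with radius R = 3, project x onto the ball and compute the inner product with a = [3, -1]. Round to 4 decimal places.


Step 1: Compute ||x|| (intermediates to 6 decimals).
||x|| = sqrt((-7.3501)^2 + (-6.0771)^2) = 9.537039
Step 2: Project.
Since ||x|| > R, scale = R/||x|| = 3/9.537039 = 0.314563, proj(x) = scale * x
proj(x) = [-2.31207, -1.911631]
Step 3: Dot product.
a^T * proj(x) = 3*(-2.31207) - 1*(-1.911631) = -5.0246


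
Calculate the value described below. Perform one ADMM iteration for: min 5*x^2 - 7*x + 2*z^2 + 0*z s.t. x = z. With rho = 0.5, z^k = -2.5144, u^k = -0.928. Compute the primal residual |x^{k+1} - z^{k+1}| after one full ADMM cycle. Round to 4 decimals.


ADMM iteration with rho = 0.5, z^k = -2.5144, u^k = -0.928
Step 1: x-update.
Minimize 5*x^2 - 7*x + (0.5/2)*(x + 2.5144 - 0.928)^2
FOC: (2*5 + 0.5)*x = 7 + 0.5*(-2.5144 + 0.928)
x^{k+1} = 0.5911
Step 2: z-update.
Minimize 2*z^2 + 0*z + (0.5/2)*(0.5911 - z - 0.928)^2
FOC: (2*2 + 0.5)*z = 0 + 0.5*(0.5911 - 0.928)
z^{k+1} = -0.0374
Step 3: u-update.
u^{k+1} = -0.928 + 0.5911 + 0.0374 = -0.2994
Step 4: Primal residual = |0.5911 + 0.0374| = 0.6286


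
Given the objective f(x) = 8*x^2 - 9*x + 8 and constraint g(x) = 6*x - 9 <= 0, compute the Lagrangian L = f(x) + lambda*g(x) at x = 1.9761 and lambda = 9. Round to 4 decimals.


Step 1: Evaluate f(x).
f(1.9761) = 8*1.9761^2 - 9*1.9761 + 8 = 21.4549
Step 2: Evaluate g(x).
g(1.9761) = 6*1.9761 - 9 = 2.8566
Step 3: Compute Lagrangian.
L = 21.4549 + 9*2.8566 = 47.1643


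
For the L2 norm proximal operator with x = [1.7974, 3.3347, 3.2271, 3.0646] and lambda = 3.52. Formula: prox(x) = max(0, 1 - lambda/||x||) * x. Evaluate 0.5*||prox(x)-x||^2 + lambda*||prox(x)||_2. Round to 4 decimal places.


Step 1: Compute ||x||.
||x|| = 5.8444
Step 2: Compute scaling factor.
scale = max(0, 1 - 3.52/5.8444) = 0.3977
Step 3: prox(x) = [0.7148, 1.3263, 1.2835, 1.2188]
||prox(x)|| = 2.3244
Step 4: Proximal objective.
0.5*||prox-x||^2 = 6.1952
lambda*||prox|| = 8.1819
Total = 14.377


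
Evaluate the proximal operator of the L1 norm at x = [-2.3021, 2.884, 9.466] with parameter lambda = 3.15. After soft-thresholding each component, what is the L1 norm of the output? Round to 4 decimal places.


Soft-thresholding with lambda = 3.15:
prox(-2.3021) = sign(-2.3021)*max(|-2.3021| - 3.15, 0) = 0.0
prox(2.884) = sign(2.884)*max(|2.884| - 3.15, 0) = 0.0
prox(9.466) = sign(9.466)*max(|9.466| - 3.15, 0) = 6.316
prox(x) = [0.0, 0.0, 6.316]
||prox(x)||_1 = 0.0 + 0.0 + 6.316 = 6.316


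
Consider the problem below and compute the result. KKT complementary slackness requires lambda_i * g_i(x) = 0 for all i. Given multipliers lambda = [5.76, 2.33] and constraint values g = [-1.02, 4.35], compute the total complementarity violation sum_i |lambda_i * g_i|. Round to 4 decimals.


KKT complementary slackness check:
lambda_1 * g_1 = 5.76 * -1.02 = -5.8752
lambda_2 * g_2 = 2.33 * 4.35 = 10.1355
Total violation = 5.8752 + 10.1355 = 16.0107


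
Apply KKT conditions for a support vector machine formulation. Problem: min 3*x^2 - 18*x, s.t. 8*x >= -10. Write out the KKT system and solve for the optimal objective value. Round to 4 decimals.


Step 1: Try lambda = 0 (constraint inactive).
Stationarity: 2*3*x - 18 = 0
x* = 18/(2*3) = 3.0
Check constraint: 8*3.0 = 24.0 >= -10 -- satisfied.
Step 2: Compute optimal value.
f(x*) = 3*3.0^2 - 18*3.0 = -27.0


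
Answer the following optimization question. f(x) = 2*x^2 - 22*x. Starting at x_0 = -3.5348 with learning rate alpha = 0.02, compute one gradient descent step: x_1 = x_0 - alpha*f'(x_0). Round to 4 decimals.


We compute the gradient at x_0 and apply the update.
f'(x) = 4*x - 22
f'(-3.5348) = 4*-3.5348 - 22 = -36.1392
x_1 = -3.5348 - 0.02*-36.1392 = -2.812


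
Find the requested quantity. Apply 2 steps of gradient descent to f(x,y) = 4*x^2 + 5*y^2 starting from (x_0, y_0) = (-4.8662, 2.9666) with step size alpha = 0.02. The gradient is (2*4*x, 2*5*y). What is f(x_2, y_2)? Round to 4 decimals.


Gradient descent on f(x,y) = 4*x^2 + 5*y^2.
Starting point: (-4.8662, 2.9666), alpha = 0.02
Step 1: grad_x = 2*4*-4.8662 = -38.9296, grad_y = 2*5*2.9666 = 29.666
  x_1 = -4.8662 - 0.02*-38.9296 = -4.0876
  y_1 = 2.9666 - 0.02*29.666 = 2.3733
Step 2: grad_x = 2*4*-4.0876 = -32.7009, grad_y = 2*5*2.3733 = 23.7328
  x_2 = -4.0876 - 0.02*-32.7009 = -3.4336
  y_2 = 2.3733 - 0.02*23.7328 = 1.8986
f(-3.4336, 1.8986) = 4*(-3.4336)^2 + 5*1.8986^2 = 65.182


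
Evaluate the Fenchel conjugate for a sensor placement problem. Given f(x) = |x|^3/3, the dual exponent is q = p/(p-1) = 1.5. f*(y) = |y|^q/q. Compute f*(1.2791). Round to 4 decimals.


The conjugate exponent q satisfies 1/p + 1/q = 1.
p = 3, so q = 3/(3 - 1) = 1.5
|y|^q = 1.2791^1.5 = 1.4466
f*(1.2791) = 1.4466 / 1.5 = 0.9644


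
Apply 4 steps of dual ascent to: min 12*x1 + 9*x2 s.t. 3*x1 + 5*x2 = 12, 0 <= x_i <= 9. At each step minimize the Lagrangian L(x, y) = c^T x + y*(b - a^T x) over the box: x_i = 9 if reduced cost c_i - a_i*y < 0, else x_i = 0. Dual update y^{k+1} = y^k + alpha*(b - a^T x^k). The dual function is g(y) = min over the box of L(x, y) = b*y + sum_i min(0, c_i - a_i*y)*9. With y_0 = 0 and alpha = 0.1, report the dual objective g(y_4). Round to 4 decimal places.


Dual ascent for LP: min 12*x1 + 9*x2, 3*x1 + 5*x2 = 12, 0 <= x_i <= 9
Step 1: y^k = 0.0, reduced costs: (12.0, 9.0)
  x^k = (0.0, 0.0), subgradient = b - a^T x = 12.0
  y^{k+1} = 0.0 + 0.1*12.0 = 1.2
Step 2: y^k = 1.2, reduced costs: (8.4, 3.0)
  x^k = (0.0, 0.0), subgradient = b - a^T x = 12.0
  y^{k+1} = 1.2 + 0.1*12.0 = 2.4
Step 3: y^k = 2.4, reduced costs: (4.8, -3.0)
  x^k = (0.0, 9.0), subgradient = b - a^T x = -33.0
  y^{k+1} = 2.4 + 0.1*-33.0 = -0.9
Step 4: y^k = -0.9, reduced costs: (14.7, 13.5)
  x^k = (0.0, 0.0), subgradient = b - a^T x = 12.0
  y^{k+1} = -0.9 + 0.1*12.0 = 0.3
Dual objective at y_4 = 0.3: reduced costs (11.1, 7.5), box minimizer x = (0.0, 0.0)
g(y_4) = b*y + (c1 - a1*y)*x1 + (c2 - a2*y)*x2 = 12*0.3 + 11.1*0.0 + 7.5*0.0 = 3.6 + 0.0 + 0.0 = 3.6


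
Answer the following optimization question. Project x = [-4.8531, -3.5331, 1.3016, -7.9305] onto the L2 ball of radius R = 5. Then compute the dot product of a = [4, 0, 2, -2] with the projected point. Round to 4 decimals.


Step 1: Compute ||x|| (intermediates to 6 decimals).
||x|| = sqrt((-4.8531)^2 + (-3.5331)^2 + 1.3016^2 + (-7.9305)^2) = 10.03107
Step 2: Project.
Since ||x|| > R, scale = R/||x|| = 5/10.03107 = 0.498451, proj(x) = scale * x
proj(x) = [-2.419033, -1.761077, 0.648784, -3.952966]
Step 3: Dot product.
a^T * proj(x) = 4*(-2.419033) + 0*(-1.761077) + 2*0.648784 - 2*(-3.952966) = -0.4726


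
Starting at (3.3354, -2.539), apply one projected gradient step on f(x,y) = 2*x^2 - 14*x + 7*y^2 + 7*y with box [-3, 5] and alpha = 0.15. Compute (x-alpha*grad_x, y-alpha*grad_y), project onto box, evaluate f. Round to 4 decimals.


Step 1: Compute gradient at (3.3354, -2.539).
grad_x = 2*2*3.3354 - 14 = -0.6584
grad_y = 2*7*-2.539 + 7 = -28.546
Step 2: Gradient step.
x_raw = 3.3354 - 0.15*-0.6584 = 3.4342
y_raw = -2.539 - 0.15*-28.546 = 1.7429
Step 3: Project onto [-3, 5].
x_proj = clip(3.4342) = 3.4342
y_proj = clip(1.7429) = 1.7429
Step 4: Evaluate f.
f(3.4342, 1.7429) = 8.9729


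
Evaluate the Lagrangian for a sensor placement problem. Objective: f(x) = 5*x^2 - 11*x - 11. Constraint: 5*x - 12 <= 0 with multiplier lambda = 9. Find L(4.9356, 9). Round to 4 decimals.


Step 1: Evaluate f(x).
f(4.9356) = 5*4.9356^2 - 11*4.9356 - 11 = 56.5091
Step 2: Evaluate g(x).
g(4.9356) = 5*4.9356 - 12 = 12.678
Step 3: Compute Lagrangian.
L = 56.5091 + 9*12.678 = 170.6111


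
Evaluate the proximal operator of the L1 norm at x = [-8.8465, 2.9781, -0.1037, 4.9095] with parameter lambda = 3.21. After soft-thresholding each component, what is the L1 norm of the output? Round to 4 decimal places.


Soft-thresholding with lambda = 3.21:
prox(-8.8465) = sign(-8.8465)*max(|-8.8465| - 3.21, 0) = -5.6365
prox(2.9781) = sign(2.9781)*max(|2.9781| - 3.21, 0) = 0.0
prox(-0.1037) = sign(-0.1037)*max(|-0.1037| - 3.21, 0) = 0.0
prox(4.9095) = sign(4.9095)*max(|4.9095| - 3.21, 0) = 1.6995
prox(x) = [-5.6365, 0.0, 0.0, 1.6995]
||prox(x)||_1 = 5.6365 + 0.0 + 0.0 + 1.6995 = 7.336


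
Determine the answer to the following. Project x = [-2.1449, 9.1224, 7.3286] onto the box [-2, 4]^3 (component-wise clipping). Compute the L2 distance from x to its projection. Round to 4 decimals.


Project each component onto [-2, 4].
clip(-2.1449) = -2.0, clip(9.1224) = 4.0, clip(7.3286) = 4.0
Projection = [-2.0, 4.0, 4.0]
Squared diffs: [0.021, 26.239, 11.0796]
Distance = sqrt(37.3396) = 6.1106


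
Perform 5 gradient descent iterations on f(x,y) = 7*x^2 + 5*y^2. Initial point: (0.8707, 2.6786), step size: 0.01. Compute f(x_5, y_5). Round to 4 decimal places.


Gradient descent on f(x,y) = 7*x^2 + 5*y^2.
Starting point: (0.8707, 2.6786), alpha = 0.01
Step 1: grad_x = 2*7*0.8707 = 12.1898, grad_y = 2*5*2.6786 = 26.786
  x_1 = 0.8707 - 0.01*12.1898 = 0.7488
  y_1 = 2.6786 - 0.01*26.786 = 2.4107
Step 2: grad_x = 2*7*0.7488 = 10.4832, grad_y = 2*5*2.4107 = 24.1074
  x_2 = 0.7488 - 0.01*10.4832 = 0.644
  y_2 = 2.4107 - 0.01*24.1074 = 2.1697
Step 3: grad_x = 2*7*0.644 = 9.0156, grad_y = 2*5*2.1697 = 21.6967
  x_3 = 0.644 - 0.01*9.0156 = 0.5538
  y_3 = 2.1697 - 0.01*21.6967 = 1.9527
Step 4: grad_x = 2*7*0.5538 = 7.7534, grad_y = 2*5*1.9527 = 19.527
  x_4 = 0.5538 - 0.01*7.7534 = 0.4763
  y_4 = 1.9527 - 0.01*19.527 = 1.7574
Step 5: grad_x = 2*7*0.4763 = 6.6679, grad_y = 2*5*1.7574 = 17.5743
  x_5 = 0.4763 - 0.01*6.6679 = 0.4096
  y_5 = 1.7574 - 0.01*17.5743 = 1.5817
f(0.4096, 1.5817) = 7*0.4096^2 + 5*1.5817^2 = 13.6831


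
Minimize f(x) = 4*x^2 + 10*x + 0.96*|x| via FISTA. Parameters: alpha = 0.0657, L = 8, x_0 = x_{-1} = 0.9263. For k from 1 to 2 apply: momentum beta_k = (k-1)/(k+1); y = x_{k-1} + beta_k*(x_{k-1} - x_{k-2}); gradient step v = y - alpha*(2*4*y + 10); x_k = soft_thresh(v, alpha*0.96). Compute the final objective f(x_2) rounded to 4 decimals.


FISTA on f(x) = 4*x^2 + 10*x + 0.96*|x|
L = 8, alpha = 0.0657
Iteration 1: beta = 0.0, y = 0.9263 + 0.0*(0.9263 - 0.9263) = 0.9263
  grad(y) = 17.4104, v = y - alpha*grad = -0.2176
  prox(v) = soft_thresh(-0.2176, 0.0631) = -0.1545
Iteration 2: beta = 0.3333, y = -0.1545 + 0.3333*(-0.1545 - 0.9263) = -0.5148
  grad(y) = 5.882, v = y - alpha*grad = -0.9012
  prox(v) = soft_thresh(-0.9012, 0.0631) = -0.8381
f(x_2) = 4*(-0.8381)^2 + 10*(-0.8381) + 0.96*|-0.8381| = -4.7668


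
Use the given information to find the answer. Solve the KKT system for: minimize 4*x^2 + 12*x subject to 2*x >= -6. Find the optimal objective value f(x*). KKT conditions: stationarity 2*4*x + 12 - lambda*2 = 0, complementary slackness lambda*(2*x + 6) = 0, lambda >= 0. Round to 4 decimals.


Step 1: Try lambda = 0 (constraint inactive).
Stationarity: 2*4*x + 12 = 0
x* = -12/(2*4) = -1.5
Check constraint: 2*-1.5 = -3.0 >= -6 -- satisfied.
Step 2: Compute optimal value.
f(x*) = 4*(-1.5)^2 + 12*(-1.5) = -9.0


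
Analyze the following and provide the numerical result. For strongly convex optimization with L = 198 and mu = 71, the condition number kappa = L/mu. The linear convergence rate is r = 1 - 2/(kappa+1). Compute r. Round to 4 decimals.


Step 1: Compute the condition number.
kappa = L/mu = 198/71 = 2.7887
Step 2: Compute the convergence rate.
r = 1 - 2/(kappa + 1) = 1 - 2*mu/(L + mu) = (L - mu)/(L + mu) = 127/269 = 0.4721


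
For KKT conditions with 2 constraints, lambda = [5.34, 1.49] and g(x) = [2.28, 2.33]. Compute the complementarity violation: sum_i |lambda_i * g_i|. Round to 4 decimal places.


KKT complementary slackness check:
lambda_1 * g_1 = 5.34 * 2.28 = 12.1752
lambda_2 * g_2 = 1.49 * 2.33 = 3.4717
Total violation = 12.1752 + 3.4717 = 15.6469


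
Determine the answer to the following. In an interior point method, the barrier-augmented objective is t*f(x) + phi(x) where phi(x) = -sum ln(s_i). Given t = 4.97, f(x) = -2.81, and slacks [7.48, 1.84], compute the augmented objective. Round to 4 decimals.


Step 1: Compute log-barrier.
ln values: [2.0122, 0.6098]
phi = -(2.0122 + 0.6098) = -2.622
Step 2: Compute augmented objective.
t*f(x) = 4.97*-2.81 = -13.9657
Total = -13.9657 - 2.622 = -16.5877


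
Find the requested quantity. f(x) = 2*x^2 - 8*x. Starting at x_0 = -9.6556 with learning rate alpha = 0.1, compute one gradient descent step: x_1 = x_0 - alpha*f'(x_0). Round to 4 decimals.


We compute the gradient at x_0 and apply the update.
f'(x) = 4*x - 8
f'(-9.6556) = 4*-9.6556 - 8 = -46.6224
x_1 = -9.6556 - 0.1*-46.6224 = -4.9934


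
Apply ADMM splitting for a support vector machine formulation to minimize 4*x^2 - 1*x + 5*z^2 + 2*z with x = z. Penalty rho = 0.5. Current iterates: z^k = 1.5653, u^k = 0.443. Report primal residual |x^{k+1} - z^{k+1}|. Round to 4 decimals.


ADMM iteration with rho = 0.5, z^k = 1.5653, u^k = 0.443
Step 1: x-update.
Minimize 4*x^2 - 1*x + (0.5/2)*(x - 1.5653 + 0.443)^2
FOC: (2*4 + 0.5)*x = 1 + 0.5*(1.5653 - 0.443)
x^{k+1} = 0.1837
Step 2: z-update.
Minimize 5*z^2 + 2*z + (0.5/2)*(0.1837 - z + 0.443)^2
FOC: (2*5 + 0.5)*z = -2 + 0.5*(0.1837 + 0.443)
z^{k+1} = -0.1606
Step 3: u-update.
u^{k+1} = 0.443 + 0.1837 + 0.1606 = 0.7873
Step 4: Primal residual = |0.1837 + 0.1606| = 0.3443


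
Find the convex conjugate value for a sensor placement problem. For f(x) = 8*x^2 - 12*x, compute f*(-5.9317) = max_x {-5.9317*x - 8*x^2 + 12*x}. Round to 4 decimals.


f*(y) = sup_x {y*x - a*x^2 - b*x} = sup_x {(y-b)*x - a*x^2}
FOC: (y - b) - 2a*x = 0 => x* = (y - b)/(2a)
x* = (-5.9317 + 12)/(2*8) = 0.3793
f*(-5.9317) = (y-b)^2/(4a) = (-5.9317 + 12)^2/(4*8)
= 36.8243/32 = 1.1508


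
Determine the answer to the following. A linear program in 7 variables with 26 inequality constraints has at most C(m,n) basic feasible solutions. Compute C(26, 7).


Each vertex corresponds to some choice of n active constraints out of m, so the number of vertices is at most C(m, n) = m! / (n!(m-n)!).
m = 26, n = 7
Numerator: 26 * 25 * 24 * 23 * 22 * 21 * 20
Denominator: 7! = 5040
C(26, 7) = 657800


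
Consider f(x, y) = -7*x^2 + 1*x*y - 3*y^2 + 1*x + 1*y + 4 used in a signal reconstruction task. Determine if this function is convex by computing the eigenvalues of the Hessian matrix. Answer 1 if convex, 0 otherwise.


The Hessian of f(x,y) = -7*x^2 + 1*x*y - 3*y^2 + 1*x + 1*y + 4 is:
H = [[-14, 1], [1, -6]]
Trace = -14 - 6 = -20
Determinant = -14*-6 - (1)^2 = 83
Discriminant = (-20)^2 - 4*83 = 68.0
Eigenvalues: lambda_1 = -14.1231, lambda_2 = -5.8769
The function is not convex.

0


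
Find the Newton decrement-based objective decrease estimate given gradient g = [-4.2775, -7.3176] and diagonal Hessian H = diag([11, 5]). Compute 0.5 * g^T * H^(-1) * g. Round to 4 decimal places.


Step 1: H is diagonal, so H^(-1) * g = [-0.3889, -1.4635].
Step 2: g^T H^(-1) g = sum_i g_i^2 / H_ii
  = (-4.2775)^2/11 + (-7.3176)^2/5
  = 1.6634 + 10.7095 = 12.3728
Step 3: Objective decrease = 0.5 * g^T H^(-1) g = 6.1864


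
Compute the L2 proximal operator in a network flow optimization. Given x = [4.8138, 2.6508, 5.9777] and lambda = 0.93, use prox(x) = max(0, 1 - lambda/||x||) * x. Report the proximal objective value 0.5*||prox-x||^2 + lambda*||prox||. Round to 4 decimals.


Step 1: Compute ||x||.
||x|| = 8.1199
Step 2: Compute scaling factor.
scale = max(0, 1 - 0.93/8.1199) = 0.8855
Step 3: prox(x) = [4.2625, 2.3472, 5.2931]
||prox(x)|| = 7.1899
Step 4: Proximal objective.
0.5*||prox-x||^2 = 0.4325
lambda*||prox|| = 6.6866
Total = 7.119


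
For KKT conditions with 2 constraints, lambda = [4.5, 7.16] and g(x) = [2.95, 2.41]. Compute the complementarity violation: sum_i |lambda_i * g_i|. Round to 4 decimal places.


KKT complementary slackness check:
lambda_1 * g_1 = 4.5 * 2.95 = 13.275
lambda_2 * g_2 = 7.16 * 2.41 = 17.2556
Total violation = 13.275 + 17.2556 = 30.5306


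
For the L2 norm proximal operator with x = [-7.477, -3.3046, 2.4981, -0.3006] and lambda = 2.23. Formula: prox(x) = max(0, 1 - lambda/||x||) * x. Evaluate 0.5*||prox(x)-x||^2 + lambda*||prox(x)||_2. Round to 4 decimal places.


Step 1: Compute ||x||.
||x|| = 8.5532
Step 2: Compute scaling factor.
scale = max(0, 1 - 2.23/8.5532) = 0.7393
Step 3: prox(x) = [-5.5276, -2.443, 1.8468, -0.2222]
||prox(x)|| = 6.3232
Step 4: Proximal objective.
0.5*||prox-x||^2 = 2.4865
lambda*||prox|| = 14.1007
Total = 16.5871


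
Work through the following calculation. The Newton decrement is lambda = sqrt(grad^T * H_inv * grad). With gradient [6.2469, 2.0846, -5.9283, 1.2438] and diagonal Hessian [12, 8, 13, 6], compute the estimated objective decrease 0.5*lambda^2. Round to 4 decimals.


Step 1: H is diagonal, so H^(-1) * g = [0.5206, 0.2606, -0.456, 0.2073].
Step 2: g^T H^(-1) g = sum_i g_i^2 / H_ii
  = (6.2469)^2/12 + (2.0846)^2/8 + (-5.9283)^2/13 + (1.2438)^2/6
  = 3.252 + 0.5432 + 2.7034 + 0.2578 = 6.7565
Step 3: Objective decrease = 0.5 * g^T H^(-1) g = 3.3782


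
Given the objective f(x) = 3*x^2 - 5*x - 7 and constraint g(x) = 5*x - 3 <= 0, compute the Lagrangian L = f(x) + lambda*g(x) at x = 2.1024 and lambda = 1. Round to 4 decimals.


Step 1: Evaluate f(x).
f(2.1024) = 3*2.1024^2 - 5*2.1024 - 7 = -4.2517
Step 2: Evaluate g(x).
g(2.1024) = 5*2.1024 - 3 = 7.512
Step 3: Compute Lagrangian.
L = -4.2517 + 1*7.512 = 3.2603


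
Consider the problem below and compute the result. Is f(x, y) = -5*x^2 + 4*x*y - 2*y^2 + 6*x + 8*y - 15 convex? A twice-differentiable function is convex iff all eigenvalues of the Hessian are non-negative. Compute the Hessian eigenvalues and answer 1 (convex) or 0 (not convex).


The Hessian of f(x,y) = -5*x^2 + 4*x*y - 2*y^2 + 6*x + 8*y - 15 is:
H = [[-10, 4], [4, -4]]
Trace = -10 - 4 = -14
Determinant = -10*-4 - (4)^2 = 24
Discriminant = (-14)^2 - 4*24 = 100.0
Eigenvalues: lambda_1 = -12.0, lambda_2 = -2.0
The function is not convex.

0


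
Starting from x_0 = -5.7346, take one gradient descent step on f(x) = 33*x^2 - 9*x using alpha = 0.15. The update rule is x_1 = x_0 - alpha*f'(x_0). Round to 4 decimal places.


We compute the gradient at x_0 and apply the update.
f'(x) = 66*x - 9
f'(-5.7346) = 66*-5.7346 - 9 = -387.4836
x_1 = -5.7346 - 0.15*-387.4836 = 52.3879


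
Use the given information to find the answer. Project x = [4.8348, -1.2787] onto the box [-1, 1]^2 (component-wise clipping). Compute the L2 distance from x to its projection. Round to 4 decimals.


Project each component onto [-1, 1].
clip(4.8348) = 1.0, clip(-1.2787) = -1.0
Projection = [1.0, -1.0]
Squared diffs: [14.7057, 0.0777]
Distance = sqrt(14.7834) = 3.8449


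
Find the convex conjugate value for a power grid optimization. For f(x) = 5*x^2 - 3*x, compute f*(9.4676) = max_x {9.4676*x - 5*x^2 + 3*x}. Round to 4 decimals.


f*(y) = sup_x {y*x - a*x^2 - b*x} = sup_x {(y-b)*x - a*x^2}
FOC: (y - b) - 2a*x = 0 => x* = (y - b)/(2a)
x* = (9.4676 + 3)/(2*5) = 1.2468
f*(9.4676) = (y-b)^2/(4a) = (9.4676 + 3)^2/(4*5)
= 155.441/20 = 7.7721


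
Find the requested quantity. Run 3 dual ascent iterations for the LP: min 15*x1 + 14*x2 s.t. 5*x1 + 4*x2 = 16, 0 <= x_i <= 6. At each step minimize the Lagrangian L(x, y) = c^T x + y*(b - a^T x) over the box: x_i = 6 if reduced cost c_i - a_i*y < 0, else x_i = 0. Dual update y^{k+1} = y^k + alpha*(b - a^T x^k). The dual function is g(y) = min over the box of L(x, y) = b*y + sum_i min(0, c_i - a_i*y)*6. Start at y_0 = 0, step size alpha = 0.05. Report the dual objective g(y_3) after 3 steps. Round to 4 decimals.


Dual ascent for LP: min 15*x1 + 14*x2, 5*x1 + 4*x2 = 16, 0 <= x_i <= 6
Step 1: y^k = 0.0, reduced costs: (15.0, 14.0)
  x^k = (0.0, 0.0), subgradient = b - a^T x = 16.0
  y^{k+1} = 0.0 + 0.05*16.0 = 0.8
Step 2: y^k = 0.8, reduced costs: (11.0, 10.8)
  x^k = (0.0, 0.0), subgradient = b - a^T x = 16.0
  y^{k+1} = 0.8 + 0.05*16.0 = 1.6
Step 3: y^k = 1.6, reduced costs: (7.0, 7.6)
  x^k = (0.0, 0.0), subgradient = b - a^T x = 16.0
  y^{k+1} = 1.6 + 0.05*16.0 = 2.4
Dual objective at y_3 = 2.4: reduced costs (3.0, 4.4), box minimizer x = (0.0, 0.0)
g(y_3) = b*y + (c1 - a1*y)*x1 + (c2 - a2*y)*x2 = 16*2.4 + 3.0*0.0 + 4.4*0.0 = 38.4 + 0.0 + 0.0 = 38.4


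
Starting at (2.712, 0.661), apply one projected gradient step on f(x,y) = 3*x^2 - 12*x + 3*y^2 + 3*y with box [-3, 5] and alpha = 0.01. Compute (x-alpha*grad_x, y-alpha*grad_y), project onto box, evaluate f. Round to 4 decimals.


Step 1: Compute gradient at (2.712, 0.661).
grad_x = 2*3*2.712 - 12 = 4.272
grad_y = 2*3*0.661 + 3 = 6.966
Step 2: Gradient step.
x_raw = 2.712 - 0.01*4.272 = 2.6693
y_raw = 0.661 - 0.01*6.966 = 0.5913
Step 3: Project onto [-3, 5].
x_proj = clip(2.6693) = 2.6693
y_proj = clip(0.5913) = 0.5913
Step 4: Evaluate f.
f(2.6693, 0.5913) = -7.8331


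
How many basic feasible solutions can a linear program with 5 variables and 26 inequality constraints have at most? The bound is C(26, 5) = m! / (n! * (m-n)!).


Each vertex corresponds to some choice of n active constraints out of m, so the number of vertices is at most C(m, n) = m! / (n!(m-n)!).
m = 26, n = 5
Numerator: 26 * 25 * 24 * 23 * 22
Denominator: 5! = 120
C(26, 5) = 65780


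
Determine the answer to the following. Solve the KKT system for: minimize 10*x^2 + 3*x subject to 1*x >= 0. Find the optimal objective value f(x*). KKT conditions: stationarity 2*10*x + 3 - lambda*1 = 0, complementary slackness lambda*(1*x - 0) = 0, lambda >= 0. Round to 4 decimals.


Step 1: Try lambda = 0 (constraint inactive).
x_unc = -3/(2*10) = -0.15
Check: 1*-0.15 = -0.15 < 0 -- violated!
Step 2: Constraint must be active: 1*x = 0
x* = 0/1 = 0.0
lambda = (2*10*0.0 + 3)/1 = 3.0
Step 3: Compute optimal value.
f(x*) = 10*0.0^2 + 3*0.0 = 0.0


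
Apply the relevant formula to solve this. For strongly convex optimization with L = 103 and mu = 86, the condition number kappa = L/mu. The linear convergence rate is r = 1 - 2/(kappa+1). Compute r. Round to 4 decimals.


Step 1: Compute the condition number.
kappa = L/mu = 103/86 = 1.1977
Step 2: Compute the convergence rate.
r = 1 - 2/(kappa + 1) = 1 - 2*mu/(L + mu) = (L - mu)/(L + mu) = 17/189 = 0.0899


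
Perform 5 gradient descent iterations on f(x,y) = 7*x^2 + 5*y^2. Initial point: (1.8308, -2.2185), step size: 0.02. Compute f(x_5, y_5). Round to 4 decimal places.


Gradient descent on f(x,y) = 7*x^2 + 5*y^2.
Starting point: (1.8308, -2.2185), alpha = 0.02
Step 1: grad_x = 2*7*1.8308 = 25.6312, grad_y = 2*5*-2.2185 = -22.185
  x_1 = 1.8308 - 0.02*25.6312 = 1.3182
  y_1 = -2.2185 - 0.02*-22.185 = -1.7748
Step 2: grad_x = 2*7*1.3182 = 18.4545, grad_y = 2*5*-1.7748 = -17.748
  x_2 = 1.3182 - 0.02*18.4545 = 0.9491
  y_2 = -1.7748 - 0.02*-17.748 = -1.4198
Step 3: grad_x = 2*7*0.9491 = 13.2872, grad_y = 2*5*-1.4198 = -14.1984
  x_3 = 0.9491 - 0.02*13.2872 = 0.6833
  y_3 = -1.4198 - 0.02*-14.1984 = -1.1359
Step 4: grad_x = 2*7*0.6833 = 9.5668, grad_y = 2*5*-1.1359 = -11.3587
  x_4 = 0.6833 - 0.02*9.5668 = 0.492
  y_4 = -1.1359 - 0.02*-11.3587 = -0.9087
Step 5: grad_x = 2*7*0.492 = 6.8881, grad_y = 2*5*-0.9087 = -9.087
  x_5 = 0.492 - 0.02*6.8881 = 0.3542
  y_5 = -0.9087 - 0.02*-9.087 = -0.727
f(0.3542, -0.727) = 7*0.3542^2 + 5*(-0.727)^2 = 3.5208


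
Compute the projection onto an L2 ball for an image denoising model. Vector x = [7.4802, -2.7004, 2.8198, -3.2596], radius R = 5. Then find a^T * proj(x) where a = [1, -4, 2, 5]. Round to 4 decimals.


Step 1: Compute ||x|| (intermediates to 6 decimals).
||x|| = sqrt(7.4802^2 + (-2.7004)^2 + 2.8198^2 + (-3.2596)^2) = 9.045541
Step 2: Project.
Since ||x|| > R, scale = R/||x|| = 5/9.045541 = 0.552759, proj(x) = scale * x
proj(x) = [4.134748, -1.49267, 1.55867, -1.801773]
Step 3: Dot product.
a^T * proj(x) = 1*4.134748 - 4*(-1.49267) + 2*1.55867 + 5*(-1.801773) = 4.2139


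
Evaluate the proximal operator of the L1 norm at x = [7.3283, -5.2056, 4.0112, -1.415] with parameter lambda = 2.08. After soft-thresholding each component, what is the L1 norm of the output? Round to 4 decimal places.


Soft-thresholding with lambda = 2.08:
prox(7.3283) = sign(7.3283)*max(|7.3283| - 2.08, 0) = 5.2483
prox(-5.2056) = sign(-5.2056)*max(|-5.2056| - 2.08, 0) = -3.1256
prox(4.0112) = sign(4.0112)*max(|4.0112| - 2.08, 0) = 1.9312
prox(-1.415) = sign(-1.415)*max(|-1.415| - 2.08, 0) = 0.0
prox(x) = [5.2483, -3.1256, 1.9312, 0.0]
||prox(x)||_1 = 5.2483 + 3.1256 + 1.9312 + 0.0 = 10.3051


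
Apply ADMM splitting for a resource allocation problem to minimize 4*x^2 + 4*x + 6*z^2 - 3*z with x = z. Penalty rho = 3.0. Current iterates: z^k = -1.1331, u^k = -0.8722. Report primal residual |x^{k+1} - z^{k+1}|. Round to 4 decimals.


ADMM iteration with rho = 3.0, z^k = -1.1331, u^k = -0.8722
Step 1: x-update.
Minimize 4*x^2 + 4*x + (3.0/2)*(x + 1.1331 - 0.8722)^2
FOC: (2*4 + 3.0)*x = -4 + 3.0*(-1.1331 + 0.8722)
x^{k+1} = -0.4348
Step 2: z-update.
Minimize 6*z^2 - 3*z + (3.0/2)*(-0.4348 - z - 0.8722)^2
FOC: (2*6 + 3.0)*z = 3 + 3.0*(-0.4348 - 0.8722)
z^{k+1} = -0.0614
Step 3: u-update.
u^{k+1} = -0.8722 - 0.4348 + 0.0614 = -1.2456
Step 4: Primal residual = |-0.4348 + 0.0614| = 0.3734


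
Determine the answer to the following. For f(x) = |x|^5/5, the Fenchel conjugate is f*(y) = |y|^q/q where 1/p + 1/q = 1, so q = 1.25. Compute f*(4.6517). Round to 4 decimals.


The conjugate exponent q satisfies 1/p + 1/q = 1.
p = 5, so q = 5/(5 - 1) = 1.25
|y|^q = 4.6517^1.25 = 6.8315
f*(4.6517) = 6.8315 / 1.25 = 5.4652
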